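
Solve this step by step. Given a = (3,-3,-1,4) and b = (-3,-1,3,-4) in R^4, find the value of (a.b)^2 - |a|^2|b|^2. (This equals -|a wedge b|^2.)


a . b = 3*(-3) + (-3)*(-1) + (-1)*3 + 4*(-4)
= -9 + 3 + (-3) + (-16) = -25
|a|^2 = 3^2 + (-3)^2 + (-1)^2 + 4^2 = 35
|b|^2 = (-3)^2 + (-1)^2 + 3^2 + (-4)^2 = 35
(a.b)^2 = (-25)^2 = 625
|a|^2 * |b|^2 = 35 * 35 = 1225
Result = 625 - 1225 = -600


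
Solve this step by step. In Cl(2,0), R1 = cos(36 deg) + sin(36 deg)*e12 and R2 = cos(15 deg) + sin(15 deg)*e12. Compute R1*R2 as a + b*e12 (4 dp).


Same-plane rotors commute and their half-angles add:
R1*R2 = cos(a1 + a2) + sin(a1 + a2)*e12.
a1 + a2 = 36 + 15 = 51 deg
cos(51 deg) = 0.6293
sin(51 deg) = 0.7771
R1*R2 = 0.6293 + 0.7771*e12


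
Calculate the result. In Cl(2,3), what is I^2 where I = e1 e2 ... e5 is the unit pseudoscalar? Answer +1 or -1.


The pseudoscalar I = e1...e_n (product of all n generators) of Cl(p,q) satisfies I^2 = (-1)^(q + n(n-1)/2).
p = 2, q = 3, n = p + q = 5
n(n-1)/2 = 5 * 4 / 2 = 10
Exponent = q + n(n-1)/2 = 3 + 10 = 13
I^2 = (-1)^13 = -1


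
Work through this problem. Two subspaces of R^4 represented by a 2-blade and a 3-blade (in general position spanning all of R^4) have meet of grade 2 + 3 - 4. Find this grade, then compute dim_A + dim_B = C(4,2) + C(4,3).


Meet grade = grade(A) + grade(B) - n
= 2 + 3 - 4 = 1
C(4,2) = 6
C(4,3) = 4
dim_A + dim_B = 6 + 4 = 10


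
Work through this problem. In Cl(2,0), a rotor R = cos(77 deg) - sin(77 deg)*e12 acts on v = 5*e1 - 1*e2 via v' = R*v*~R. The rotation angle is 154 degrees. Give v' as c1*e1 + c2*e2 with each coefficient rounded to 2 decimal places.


Rotor R = cos(77deg) - sin(77deg)*e12
Rotation angle theta = 2 * 77 = 154 degrees
v' = R*v*~R rotates v by theta.
cos(154deg) = -0.8988, sin(154deg) = 0.4384
v'_1 = 5*cos(154deg) - (-1)*sin(154deg)
= 5*(-0.8988) - (-1)*0.4384
= -4.06
v'_2 = 5*sin(154deg) + (-1)*cos(154deg)
= 5*0.4384 + (-1)*(-0.8988)
= 3.09
v' = -4.06*e1 + 3.09*e2


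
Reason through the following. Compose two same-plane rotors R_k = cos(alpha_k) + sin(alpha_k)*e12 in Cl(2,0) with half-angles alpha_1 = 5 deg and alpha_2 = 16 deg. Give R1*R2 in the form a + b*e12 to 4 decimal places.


Same-plane rotors commute and their half-angles add:
R1*R2 = cos(a1 + a2) + sin(a1 + a2)*e12.
a1 + a2 = 5 + 16 = 21 deg
cos(21 deg) = 0.9336
sin(21 deg) = 0.3584
R1*R2 = 0.9336 + 0.3584*e12


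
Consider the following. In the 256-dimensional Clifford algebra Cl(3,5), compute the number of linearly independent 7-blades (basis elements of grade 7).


Number of grade-k basis blades in Cl(p,q) with n = p + q is C(n, k).
n = 3 + 5 = 8
C(8, 7) = 8! / (7! * 1!)
= 40320 / (5040 * 1)
= 8


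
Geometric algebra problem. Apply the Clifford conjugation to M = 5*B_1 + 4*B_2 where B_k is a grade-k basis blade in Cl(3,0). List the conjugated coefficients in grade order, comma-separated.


Clifford conjugate sign for grade k: (-1)^(k(k+1)/2)
Grade 1: (-1)^(1*2/2) = (-1)^1 = -1, coeff 5 -> -5
Grade 2: (-1)^(2*3/2) = (-1)^3 = -1, coeff 4 -> -4
Conjugated coefficients: -5, -4


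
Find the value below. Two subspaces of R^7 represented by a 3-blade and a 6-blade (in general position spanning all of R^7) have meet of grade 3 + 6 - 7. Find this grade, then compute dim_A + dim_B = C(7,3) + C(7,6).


Meet grade = grade(A) + grade(B) - n
= 3 + 6 - 7 = 2
C(7,3) = 35
C(7,6) = 7
dim_A + dim_B = 35 + 7 = 42


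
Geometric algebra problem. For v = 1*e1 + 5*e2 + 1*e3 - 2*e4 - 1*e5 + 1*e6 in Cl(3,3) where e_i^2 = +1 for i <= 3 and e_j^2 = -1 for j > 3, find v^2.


v^2 = sum of c_i^2 * e_i^2
Positive signature terms (e_i^2 = +1): 1^2 + 5^2 + 1^2 = 27
Negative signature terms (e_j^2 = -1): (-2)^2 + (-1)^2 + 1^2 = 6
v^2 = 27 - 6 = 21


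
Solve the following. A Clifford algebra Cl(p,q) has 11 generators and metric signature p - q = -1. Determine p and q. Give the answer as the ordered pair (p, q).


We need p + q = 11 and p - q = -1.
Adding: 2p = 11 + (-1) = 10, so p = 5.
Then q = 11 - 5 = 6.
(p, q) = (5, 6)


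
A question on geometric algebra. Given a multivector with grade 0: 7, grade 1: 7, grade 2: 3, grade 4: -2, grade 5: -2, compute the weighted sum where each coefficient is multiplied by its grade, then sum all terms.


Grade-weighted sum = sum of grade_k * coefficient_k
0*7 = 0
1*7 = 7
2*3 = 6
4*(-2) = -8
5*(-2) = -10
Total = 0 + 7 + 6 + (-8) + (-10) = -5


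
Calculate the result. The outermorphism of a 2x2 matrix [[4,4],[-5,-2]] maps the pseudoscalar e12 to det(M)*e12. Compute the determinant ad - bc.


The outermorphism of a linear map f sends e1^e2 to f(e1)^f(e2).
f(e1) = 4*e1 - 5*e2
f(e2) = 4*e1 - 2*e2
f(e1) ^ f(e2) = (4*e1 - 5*e2) ^ (4*e1 - 2*e2)
= 4*(-2)*e12 + (-5)*4*e21
= (-8 - (-20))*e12
= 12*e12
Coefficient = 12


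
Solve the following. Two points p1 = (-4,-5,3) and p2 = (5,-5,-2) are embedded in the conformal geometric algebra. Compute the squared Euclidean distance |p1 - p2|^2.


p1 - p2 = (-9, 0, 5)
|p1 - p2|^2 = (-9)^2 + 0^2 + 5^2
= 81 + 0 + 25
= 106


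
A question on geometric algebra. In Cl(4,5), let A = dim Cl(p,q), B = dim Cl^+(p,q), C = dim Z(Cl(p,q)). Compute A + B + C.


n = 4 + 5 = 9
Total dim = 2^9 = 512
Even subalgebra dim = 2^8 = 256
n is odd, so center dim = 2
Sum = 512 + 256 + 2 = 770


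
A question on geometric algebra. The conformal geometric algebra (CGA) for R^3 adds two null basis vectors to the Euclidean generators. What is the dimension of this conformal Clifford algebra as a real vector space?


The conformal model of R^3 uses Cl(4,1): the 3 Euclidean generators plus two extra orthogonal generators e+ (e+^2 = +1) and e- (e-^2 = -1), from which the null vectors e0, einf are built.
Number of generators m = 3 + 2 = 5.
dim Cl(p,q) = 2^m = 2^5 = 32


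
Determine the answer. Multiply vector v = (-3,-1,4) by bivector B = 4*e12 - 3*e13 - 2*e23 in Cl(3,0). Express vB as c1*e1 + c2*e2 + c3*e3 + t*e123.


vB has grade-1 (vector) and grade-3 (trivector) parts: vB = (v _| B) + (v ^ B).
Vector part <vB>_1:
  e1: -v2*b12 - v3*b13 = -(-1)*(4) - (4)*(-3) = 16
  e2: v1*b12 - v3*b23 = (-3)*(4) - (4)*(-2) = -4
  e3: v1*b13 + v2*b23 = (-3)*(-3) + (-1)*(-2) = 11
Trivector part <vB>_3:
  e123: v1*b23 - v2*b13 + v3*b12 = (-3)*(-2) - (-1)*(-3) + (4)*(4) = 19
vB = 16*e1 - 4*e2 + 11*e3 + 19*e123


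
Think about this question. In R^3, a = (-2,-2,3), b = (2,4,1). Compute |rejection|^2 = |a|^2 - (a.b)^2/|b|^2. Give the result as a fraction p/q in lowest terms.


|a|^2 = (-2)^2 + (-2)^2 + 3^2 = 17
|b|^2 = 2^2 + 4^2 + 1^2 = 21
a . b = (-2)*2 + (-2)*4 + 3*1 = -9
(a.b)^2 = (-9)^2 = 81
|rej|^2 = 17 - 81/21
= (357 - 81)/21
= 276/21
In lowest terms: 92/7


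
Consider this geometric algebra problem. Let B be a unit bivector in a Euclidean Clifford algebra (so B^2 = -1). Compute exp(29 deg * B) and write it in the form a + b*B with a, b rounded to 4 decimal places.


For a unit bivector B with B^2 = -1, the exponential series gives
e^(theta*B) = cos(theta) + sin(theta)*B (the GA analogue of Euler's formula).
theta = 29 degrees = 0.506145 rad
cos(29 deg) = 0.8746
sin(29 deg) = 0.4848
exp(theta*B) = 0.8746 + 0.4848*B


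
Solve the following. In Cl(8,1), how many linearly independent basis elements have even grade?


Even subalgebra dimension = 2^(n-1)
n = 8 + 1 = 9
2^(9 - 1) = 2^8 = 256
Verification: sum of C(9,k) for even k = 1 + 36 + 126 + 84 + 9 = 256
Result = 256


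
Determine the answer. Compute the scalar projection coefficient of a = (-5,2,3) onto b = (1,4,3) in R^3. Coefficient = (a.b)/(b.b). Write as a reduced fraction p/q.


Projection coefficient = (a . b) / (b . b)
a . b = (-5)*1 + 2*4 + 3*3
= -5 + 8 + 9 = 12
b . b = 1^2 + 4^2 + 3^2
= 1 + 16 + 9 = 26
Coefficient = 12/26
In lowest terms: 6/13


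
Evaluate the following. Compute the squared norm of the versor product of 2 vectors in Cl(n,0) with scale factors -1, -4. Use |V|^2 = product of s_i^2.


Each vector v_i has |v_i|^2 = s_i^2
Squared scales: (-1)^2 = 1, (-4)^2 = 16
|V|^2 = 1 * 16
= 16


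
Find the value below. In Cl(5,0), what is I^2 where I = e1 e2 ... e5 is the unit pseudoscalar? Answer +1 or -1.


The pseudoscalar I = e1...e_n (product of all n generators) of Cl(p,q) satisfies I^2 = (-1)^(q + n(n-1)/2).
p = 5, q = 0, n = p + q = 5
n(n-1)/2 = 5 * 4 / 2 = 10
Exponent = q + n(n-1)/2 = 0 + 10 = 10
I^2 = (-1)^10 = +1


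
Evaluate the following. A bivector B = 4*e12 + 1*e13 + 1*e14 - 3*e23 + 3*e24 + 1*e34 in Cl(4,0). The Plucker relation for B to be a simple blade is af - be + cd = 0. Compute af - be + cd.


Plucker relation: af - be + cd
a*f = 4*1 = 4
b*e = 1*3 = 3
c*d = 1*(-3) = -3
af - be + cd = 4 - 3 + (-3)
= -2


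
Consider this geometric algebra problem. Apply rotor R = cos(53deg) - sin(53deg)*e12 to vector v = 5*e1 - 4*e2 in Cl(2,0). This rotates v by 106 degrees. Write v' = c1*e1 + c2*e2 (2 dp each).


Rotor R = cos(53deg) - sin(53deg)*e12
Rotation angle theta = 2 * 53 = 106 degrees
v' = R*v*~R rotates v by theta.
cos(106deg) = -0.2756, sin(106deg) = 0.9613
v'_1 = 5*cos(106deg) - (-4)*sin(106deg)
= 5*(-0.2756) - (-4)*0.9613
= 2.47
v'_2 = 5*sin(106deg) + (-4)*cos(106deg)
= 5*0.9613 + (-4)*(-0.2756)
= 5.91
v' = 2.47*e1 + 5.91*e2


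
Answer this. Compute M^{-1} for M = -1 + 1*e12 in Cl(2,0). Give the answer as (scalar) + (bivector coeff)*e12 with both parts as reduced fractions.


M = -1 + 1*e12, where e12^2 = -1.
Since M commutes with its reverse ~M = a - b*e12, M * ~M = a^2 - b^2*e12^2 = a^2 + b^2.
So M^{-1} = ~M / (a^2 + b^2) = (a - b*e12)/(a^2 + b^2).
a^2 + b^2 = 1 + 1 = 2
Scalar part = -1/2 = -1/2
Bivector coeff = -1/2 = -1/2
M^{-1} = -1/2 - 1/2*e12


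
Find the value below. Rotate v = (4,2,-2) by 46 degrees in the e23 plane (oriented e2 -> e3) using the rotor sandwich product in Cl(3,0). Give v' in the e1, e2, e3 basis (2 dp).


Rotor R = cos(23deg) - sin(23deg)*e23
Rotation angle theta = 2 * 23 = 46 degrees in the e23 plane (e2 -> e3).
The component perpendicular to the plane (e1) is invariant: v'_1 = v1 = 4.00
cos(46deg) = 0.6947, sin(46deg) = 0.7193
v'_2 = v2*cos(theta) - v3*sin(theta) = 2*0.6947 - (-2)*0.7193 = 2.83
v'_3 = v2*sin(theta) + v3*cos(theta) = 2*0.7193 + (-2)*0.6947 = 0.05
v' = 4.00*e1 + 2.83*e2 + 0.05*e3


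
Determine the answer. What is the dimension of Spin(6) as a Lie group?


Spin(n) double-covers SO(n); both have Lie algebra so(n) of dimension n(n-1)/2.
n = 6
n(n-1) = 6 * 5 = 30
dim Spin(6) = 30/2 = 15


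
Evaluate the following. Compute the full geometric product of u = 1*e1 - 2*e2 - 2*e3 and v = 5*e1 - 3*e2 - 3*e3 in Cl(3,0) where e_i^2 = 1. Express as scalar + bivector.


In Cl(3,0): e_i^2 = 1, e_ie_j = -e_je_i for i != j.
Scalar part = u . v = 1*5 + (-2)*(-3) + (-2)*(-3)
= 5 + 6 + 6 = 17
e12 coeff = 1*(-3) - (-2)*5 = -3 - (-10) = 7
e13 coeff = 1*(-3) - (-2)*5 = -3 - (-10) = 7
e23 coeff = (-2)*(-3) - (-2)*(-3) = 6 - 6 = 0
uv = 17 + 7*e12 + 7*e13 + 0*e23


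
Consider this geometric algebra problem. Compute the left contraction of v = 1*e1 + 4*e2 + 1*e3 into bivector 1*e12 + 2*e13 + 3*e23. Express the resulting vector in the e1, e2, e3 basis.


Left contraction v _| B = <vB>_1 (grade-1 part of the geometric product vB).
Using e1_|e12 = e2, e2_|e12 = -e1, e1_|e13 = e3, e3_|e13 = -e1, e2_|e23 = e3, e3_|e23 = -e2:
e1 coeff: -v2*b12 - v3*b13 = -(4)*(1) - (1)*(2) = -6
e2 coeff: v1*b12 - v3*b23 = (1)*(1) - (1)*(3) = -2
e3 coeff: v1*b13 + v2*b23 = (1)*(2) + (4)*(3) = 14
v _| B = -6*e1 - 2*e2 + 14*e3


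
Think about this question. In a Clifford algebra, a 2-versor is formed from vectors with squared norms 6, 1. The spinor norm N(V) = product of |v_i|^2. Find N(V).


Spinor norm N(V) = |v1|^2 * |v2|^2 * ... * |v2|^2
= 6 * 1
Running product: 6, 6
N(V) = 6


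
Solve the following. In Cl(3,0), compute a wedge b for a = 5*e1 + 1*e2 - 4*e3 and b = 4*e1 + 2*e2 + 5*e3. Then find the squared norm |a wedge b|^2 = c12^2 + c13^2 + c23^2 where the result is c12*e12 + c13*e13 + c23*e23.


a wedge b = (a1*b2 - a2*b1)*e12 + (a1*b3 - a3*b1)*e13 + (a2*b3 - a3*b2)*e23
e12 coeff: 5*2 - 1*4 = 10 - 4 = 6
e13 coeff: 5*5 - (-4)*4 = 25 - (-16) = 41
e23 coeff: 1*5 - (-4)*2 = 5 - (-8) = 13
|a wedge b|^2 = 6^2 + 41^2 + 13^2
= 36 + 1681 + 169
= 1886


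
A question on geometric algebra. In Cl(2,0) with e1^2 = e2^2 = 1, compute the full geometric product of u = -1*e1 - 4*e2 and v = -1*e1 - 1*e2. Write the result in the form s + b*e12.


Expand: (-1*e1 - 4*e2)(-1*e1 - 1*e2)
= (-1)*(-1)*e1e1 + (-1)*(-1)*e1e2 + (-4)*(-1)*e2e1 + (-4)*(-1)*e2e2
Using e1^2 = e2^2 = 1, e2e1 = -e1e2:
Scalar part s = (-1)*(-1) + (-4)*(-1) = 1 + 4 = 5
Bivector part b = (-1)*(-1) - (-4)*(-1) = 1 - 4 = -3
uv = 5 - 3*e12


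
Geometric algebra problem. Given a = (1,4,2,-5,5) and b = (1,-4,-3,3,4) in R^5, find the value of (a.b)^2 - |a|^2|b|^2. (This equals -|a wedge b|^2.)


a . b = 1*1 + 4*(-4) + 2*(-3) + (-5)*3 + 5*4
= 1 + (-16) + (-6) + (-15) + 20 = -16
|a|^2 = 1^2 + 4^2 + 2^2 + (-5)^2 + 5^2 = 71
|b|^2 = 1^2 + (-4)^2 + (-3)^2 + 3^2 + 4^2 = 51
(a.b)^2 = (-16)^2 = 256
|a|^2 * |b|^2 = 71 * 51 = 3621
Result = 256 - 3621 = -3365


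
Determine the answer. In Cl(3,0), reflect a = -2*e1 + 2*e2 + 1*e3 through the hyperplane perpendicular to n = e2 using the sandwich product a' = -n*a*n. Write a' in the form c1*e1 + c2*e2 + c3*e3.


Reflection formula: a' = -n*a*n, with n = e2 (unit vector, n^2 = 1).
For reflection through hyperplane perp to e2:
The component along e2 flips sign, others stay.
a = (-2, 2, 1)
a' = (-2, -2, 1)
a' = -2*e1 - 2*e2 + 1*e3


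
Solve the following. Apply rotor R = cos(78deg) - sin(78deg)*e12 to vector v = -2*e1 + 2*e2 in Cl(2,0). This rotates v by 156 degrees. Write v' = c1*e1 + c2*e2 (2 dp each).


Rotor R = cos(78deg) - sin(78deg)*e12
Rotation angle theta = 2 * 78 = 156 degrees
v' = R*v*~R rotates v by theta.
cos(156deg) = -0.9135, sin(156deg) = 0.4067
v'_1 = -2*cos(156deg) - 2*sin(156deg)
= -2*(-0.9135) - 2*0.4067
= 1.01
v'_2 = -2*sin(156deg) + 2*cos(156deg)
= -2*0.4067 + 2*(-0.9135)
= -2.64
v' = 1.01*e1 - 2.64*e2


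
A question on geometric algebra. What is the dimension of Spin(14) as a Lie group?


Spin(n) double-covers SO(n); both have Lie algebra so(n) of dimension n(n-1)/2.
n = 14
n(n-1) = 14 * 13 = 182
dim Spin(14) = 182/2 = 91


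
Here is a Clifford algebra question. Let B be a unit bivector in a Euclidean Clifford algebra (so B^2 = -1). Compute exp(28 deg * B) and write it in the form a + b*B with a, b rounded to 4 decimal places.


For a unit bivector B with B^2 = -1, the exponential series gives
e^(theta*B) = cos(theta) + sin(theta)*B (the GA analogue of Euler's formula).
theta = 28 degrees = 0.488692 rad
cos(28 deg) = 0.8829
sin(28 deg) = 0.4695
exp(theta*B) = 0.8829 + 0.4695*B


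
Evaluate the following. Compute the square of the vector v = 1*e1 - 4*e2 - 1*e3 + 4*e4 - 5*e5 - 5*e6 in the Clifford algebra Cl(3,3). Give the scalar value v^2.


v^2 = sum of c_i^2 * e_i^2
Positive signature terms (e_i^2 = +1): 1^2 + (-4)^2 + (-1)^2 = 18
Negative signature terms (e_j^2 = -1): 4^2 + (-5)^2 + (-5)^2 = 66
v^2 = 18 - 66 = -48


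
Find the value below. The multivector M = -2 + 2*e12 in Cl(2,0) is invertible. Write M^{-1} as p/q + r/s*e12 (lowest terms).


M = -2 + 2*e12, where e12^2 = -1.
Since M commutes with its reverse ~M = a - b*e12, M * ~M = a^2 - b^2*e12^2 = a^2 + b^2.
So M^{-1} = ~M / (a^2 + b^2) = (a - b*e12)/(a^2 + b^2).
a^2 + b^2 = 4 + 4 = 8
Scalar part = -2/8 = -1/4
Bivector coeff = -2/8 = -1/4
M^{-1} = -1/4 - 1/4*e12


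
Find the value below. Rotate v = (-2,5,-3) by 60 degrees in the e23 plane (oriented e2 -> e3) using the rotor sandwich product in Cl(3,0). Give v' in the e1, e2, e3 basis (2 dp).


Rotor R = cos(30deg) - sin(30deg)*e23
Rotation angle theta = 2 * 30 = 60 degrees in the e23 plane (e2 -> e3).
The component perpendicular to the plane (e1) is invariant: v'_1 = v1 = -2.00
cos(60deg) = 0.5000, sin(60deg) = 0.8660
v'_2 = v2*cos(theta) - v3*sin(theta) = 5*0.5000 - (-3)*0.8660 = 5.10
v'_3 = v2*sin(theta) + v3*cos(theta) = 5*0.8660 + (-3)*0.5000 = 2.83
v' = -2.00*e1 + 5.10*e2 + 2.83*e3


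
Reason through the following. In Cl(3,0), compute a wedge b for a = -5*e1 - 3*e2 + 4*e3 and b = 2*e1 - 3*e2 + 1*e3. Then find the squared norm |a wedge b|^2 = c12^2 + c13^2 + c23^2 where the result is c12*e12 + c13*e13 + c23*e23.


a wedge b = (a1*b2 - a2*b1)*e12 + (a1*b3 - a3*b1)*e13 + (a2*b3 - a3*b2)*e23
e12 coeff: (-5)*(-3) - (-3)*2 = 15 - (-6) = 21
e13 coeff: (-5)*1 - 4*2 = -5 - 8 = -13
e23 coeff: (-3)*1 - 4*(-3) = -3 - (-12) = 9
|a wedge b|^2 = 21^2 + (-13)^2 + 9^2
= 441 + 169 + 81
= 691


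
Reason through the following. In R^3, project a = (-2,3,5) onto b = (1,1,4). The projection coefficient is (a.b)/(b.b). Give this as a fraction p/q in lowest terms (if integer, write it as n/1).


Projection coefficient = (a . b) / (b . b)
a . b = (-2)*1 + 3*1 + 5*4
= -2 + 3 + 20 = 21
b . b = 1^2 + 1^2 + 4^2
= 1 + 1 + 16 = 18
Coefficient = 21/18
In lowest terms: 7/6


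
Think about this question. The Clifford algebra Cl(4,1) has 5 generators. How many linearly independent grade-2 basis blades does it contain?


Number of grade-k basis blades in Cl(p,q) with n = p + q is C(n, k).
n = 4 + 1 = 5
C(5, 2) = 5! / (2! * 3!)
= 120 / (2 * 6)
= 10


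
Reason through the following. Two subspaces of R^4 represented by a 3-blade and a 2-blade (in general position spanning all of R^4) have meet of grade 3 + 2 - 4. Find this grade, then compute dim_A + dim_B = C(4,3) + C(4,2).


Meet grade = grade(A) + grade(B) - n
= 3 + 2 - 4 = 1
C(4,3) = 4
C(4,2) = 6
dim_A + dim_B = 4 + 6 = 10


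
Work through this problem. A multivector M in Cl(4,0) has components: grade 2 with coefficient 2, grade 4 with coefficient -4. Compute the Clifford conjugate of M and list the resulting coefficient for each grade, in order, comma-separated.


Clifford conjugate sign for grade k: (-1)^(k(k+1)/2)
Grade 2: (-1)^(2*3/2) = (-1)^3 = -1, coeff 2 -> -2
Grade 4: (-1)^(4*5/2) = (-1)^10 = 1, coeff -4 -> -4
Conjugated coefficients: -2, -4


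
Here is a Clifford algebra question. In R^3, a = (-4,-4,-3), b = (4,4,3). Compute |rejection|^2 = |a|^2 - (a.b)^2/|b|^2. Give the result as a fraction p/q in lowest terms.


|a|^2 = (-4)^2 + (-4)^2 + (-3)^2 = 41
|b|^2 = 4^2 + 4^2 + 3^2 = 41
a . b = (-4)*4 + (-4)*4 + (-3)*3 = -41
(a.b)^2 = (-41)^2 = 1681
|rej|^2 = 41 - 1681/41
= (1681 - 1681)/41
= 0/41
In lowest terms: 0/1


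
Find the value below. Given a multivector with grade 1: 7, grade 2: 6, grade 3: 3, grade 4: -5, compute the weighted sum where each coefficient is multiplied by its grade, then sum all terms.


Grade-weighted sum = sum of grade_k * coefficient_k
1*7 = 7
2*6 = 12
3*3 = 9
4*(-5) = -20
Total = 7 + 12 + 9 + (-20) = 8


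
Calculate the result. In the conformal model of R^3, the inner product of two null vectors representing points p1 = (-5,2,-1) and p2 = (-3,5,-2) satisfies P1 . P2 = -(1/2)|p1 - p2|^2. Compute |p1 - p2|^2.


p1 - p2 = (-2, -3, 1)
|p1 - p2|^2 = (-2)^2 + (-3)^2 + 1^2
= 4 + 9 + 1
= 14


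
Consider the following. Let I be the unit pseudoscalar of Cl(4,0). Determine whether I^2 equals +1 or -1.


The pseudoscalar I = e1...e_n (product of all n generators) of Cl(p,q) satisfies I^2 = (-1)^(q + n(n-1)/2).
p = 4, q = 0, n = p + q = 4
n(n-1)/2 = 4 * 3 / 2 = 6
Exponent = q + n(n-1)/2 = 0 + 6 = 6
I^2 = (-1)^6 = +1


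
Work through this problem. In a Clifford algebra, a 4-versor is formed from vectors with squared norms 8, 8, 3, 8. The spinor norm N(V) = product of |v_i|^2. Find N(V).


Spinor norm N(V) = |v1|^2 * |v2|^2 * ... * |v4|^2
= 8 * 8 * 3 * 8
Running product: 8, 64, 192, 1536
N(V) = 1536


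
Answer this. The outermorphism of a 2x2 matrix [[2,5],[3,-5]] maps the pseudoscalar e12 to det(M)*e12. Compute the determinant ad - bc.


The outermorphism of a linear map f sends e1^e2 to f(e1)^f(e2).
f(e1) = 2*e1 + 3*e2
f(e2) = 5*e1 - 5*e2
f(e1) ^ f(e2) = (2*e1 + 3*e2) ^ (5*e1 - 5*e2)
= 2*(-5)*e12 + 3*5*e21
= (-10 - 15)*e12
= -25*e12
Coefficient = -25


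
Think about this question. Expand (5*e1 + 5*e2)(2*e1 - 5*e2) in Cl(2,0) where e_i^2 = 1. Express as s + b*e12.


Expand: (5*e1 + 5*e2)(2*e1 - 5*e2)
= 5*2*e1e1 + 5*(-5)*e1e2 + 5*2*e2e1 + 5*(-5)*e2e2
Using e1^2 = e2^2 = 1, e2e1 = -e1e2:
Scalar part s = 5*2 + 5*(-5) = 10 + (-25) = -15
Bivector part b = 5*(-5) - 5*2 = -25 - 10 = -35
uv = -15 - 35*e12


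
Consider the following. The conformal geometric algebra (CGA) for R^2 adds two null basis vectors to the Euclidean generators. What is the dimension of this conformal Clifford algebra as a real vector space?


The conformal model of R^2 uses Cl(3,1): the 2 Euclidean generators plus two extra orthogonal generators e+ (e+^2 = +1) and e- (e-^2 = -1), from which the null vectors e0, einf are built.
Number of generators m = 2 + 2 = 4.
dim Cl(p,q) = 2^m = 2^4 = 16


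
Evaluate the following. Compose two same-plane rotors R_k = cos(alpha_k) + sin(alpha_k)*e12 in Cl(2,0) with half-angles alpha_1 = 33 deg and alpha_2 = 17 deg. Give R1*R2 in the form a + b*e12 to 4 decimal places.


Same-plane rotors commute and their half-angles add:
R1*R2 = cos(a1 + a2) + sin(a1 + a2)*e12.
a1 + a2 = 33 + 17 = 50 deg
cos(50 deg) = 0.6428
sin(50 deg) = 0.7660
R1*R2 = 0.6428 + 0.7660*e12


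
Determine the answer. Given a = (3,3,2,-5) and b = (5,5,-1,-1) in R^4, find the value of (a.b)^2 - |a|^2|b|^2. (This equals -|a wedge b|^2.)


a . b = 3*5 + 3*5 + 2*(-1) + (-5)*(-1)
= 15 + 15 + (-2) + 5 = 33
|a|^2 = 3^2 + 3^2 + 2^2 + (-5)^2 = 47
|b|^2 = 5^2 + 5^2 + (-1)^2 + (-1)^2 = 52
(a.b)^2 = 33^2 = 1089
|a|^2 * |b|^2 = 47 * 52 = 2444
Result = 1089 - 2444 = -1355


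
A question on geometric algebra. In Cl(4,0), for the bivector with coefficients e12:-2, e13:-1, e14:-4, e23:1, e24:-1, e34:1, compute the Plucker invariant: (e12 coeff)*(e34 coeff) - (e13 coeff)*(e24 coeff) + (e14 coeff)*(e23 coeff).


Plucker relation: af - be + cd
a*f = (-2)*1 = -2
b*e = (-1)*(-1) = 1
c*d = (-4)*1 = -4
af - be + cd = -2 - 1 + (-4)
= -7


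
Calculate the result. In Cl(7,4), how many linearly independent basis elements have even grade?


Even subalgebra dimension = 2^(n-1)
n = 7 + 4 = 11
2^(11 - 1) = 2^10 = 1024
Verification: sum of C(11,k) for even k = 1 + 55 + 330 + 462 + 165 + 11 = 1024
Result = 1024


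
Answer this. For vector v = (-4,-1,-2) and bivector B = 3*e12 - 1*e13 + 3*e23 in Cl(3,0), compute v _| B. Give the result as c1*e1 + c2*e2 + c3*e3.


Left contraction v _| B = <vB>_1 (grade-1 part of the geometric product vB).
Using e1_|e12 = e2, e2_|e12 = -e1, e1_|e13 = e3, e3_|e13 = -e1, e2_|e23 = e3, e3_|e23 = -e2:
e1 coeff: -v2*b12 - v3*b13 = -(-1)*(3) - (-2)*(-1) = 1
e2 coeff: v1*b12 - v3*b23 = (-4)*(3) - (-2)*(3) = -6
e3 coeff: v1*b13 + v2*b23 = (-4)*(-1) + (-1)*(3) = 1
v _| B = 1*e1 - 6*e2 + 1*e3


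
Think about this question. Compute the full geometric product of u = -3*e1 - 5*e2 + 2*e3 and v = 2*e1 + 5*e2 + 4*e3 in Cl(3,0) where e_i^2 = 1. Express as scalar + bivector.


In Cl(3,0): e_i^2 = 1, e_ie_j = -e_je_i for i != j.
Scalar part = u . v = (-3)*2 + (-5)*5 + 2*4
= -6 + (-25) + 8 = -23
e12 coeff = (-3)*5 - (-5)*2 = -15 - (-10) = -5
e13 coeff = (-3)*4 - 2*2 = -12 - 4 = -16
e23 coeff = (-5)*4 - 2*5 = -20 - 10 = -30
uv = -23 - 5*e12 - 16*e13 - 30*e23


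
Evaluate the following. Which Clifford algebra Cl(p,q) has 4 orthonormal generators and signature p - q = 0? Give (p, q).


We need p + q = 4 and p - q = 0.
Adding: 2p = 4 + 0 = 4, so p = 2.
Then q = 4 - 2 = 2.
(p, q) = (2, 2)


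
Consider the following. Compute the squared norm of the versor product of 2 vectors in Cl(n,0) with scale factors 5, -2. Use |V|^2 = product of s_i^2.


Each vector v_i has |v_i|^2 = s_i^2
Squared scales: 5^2 = 25, (-2)^2 = 4
|V|^2 = 25 * 4
= 100


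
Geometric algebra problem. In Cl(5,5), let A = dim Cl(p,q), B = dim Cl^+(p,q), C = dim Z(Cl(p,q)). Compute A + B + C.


n = 5 + 5 = 10
Total dim = 2^10 = 1024
Even subalgebra dim = 2^9 = 512
n is even, so center dim = 1
Sum = 1024 + 512 + 1 = 1537


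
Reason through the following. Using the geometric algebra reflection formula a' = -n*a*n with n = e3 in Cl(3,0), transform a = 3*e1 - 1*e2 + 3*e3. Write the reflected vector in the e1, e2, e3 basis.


Reflection formula: a' = -n*a*n, with n = e3 (unit vector, n^2 = 1).
For reflection through hyperplane perp to e3:
The component along e3 flips sign, others stay.
a = (3, -1, 3)
a' = (3, -1, -3)
a' = 3*e1 - 1*e2 - 3*e3


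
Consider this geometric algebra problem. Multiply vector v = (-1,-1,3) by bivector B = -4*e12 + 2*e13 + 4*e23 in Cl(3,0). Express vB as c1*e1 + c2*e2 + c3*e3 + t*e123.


vB has grade-1 (vector) and grade-3 (trivector) parts: vB = (v _| B) + (v ^ B).
Vector part <vB>_1:
  e1: -v2*b12 - v3*b13 = -(-1)*(-4) - (3)*(2) = -10
  e2: v1*b12 - v3*b23 = (-1)*(-4) - (3)*(4) = -8
  e3: v1*b13 + v2*b23 = (-1)*(2) + (-1)*(4) = -6
Trivector part <vB>_3:
  e123: v1*b23 - v2*b13 + v3*b12 = (-1)*(4) - (-1)*(2) + (3)*(-4) = -14
vB = -10*e1 - 8*e2 - 6*e3 - 14*e123


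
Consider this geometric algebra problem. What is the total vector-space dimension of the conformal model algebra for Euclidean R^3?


The conformal model of R^3 uses Cl(4,1): the 3 Euclidean generators plus two extra orthogonal generators e+ (e+^2 = +1) and e- (e-^2 = -1), from which the null vectors e0, einf are built.
Number of generators m = 3 + 2 = 5.
dim Cl(p,q) = 2^m = 2^5 = 32


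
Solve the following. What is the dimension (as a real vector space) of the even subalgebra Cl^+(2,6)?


Even subalgebra dimension = 2^(n-1)
n = 2 + 6 = 8
2^(8 - 1) = 2^7 = 128
Verification: sum of C(8,k) for even k = 1 + 28 + 70 + 28 + 1 = 128
Result = 128


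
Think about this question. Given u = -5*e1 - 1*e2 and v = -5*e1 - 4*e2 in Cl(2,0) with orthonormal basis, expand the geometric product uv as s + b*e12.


Expand: (-5*e1 - 1*e2)(-5*e1 - 4*e2)
= (-5)*(-5)*e1e1 + (-5)*(-4)*e1e2 + (-1)*(-5)*e2e1 + (-1)*(-4)*e2e2
Using e1^2 = e2^2 = 1, e2e1 = -e1e2:
Scalar part s = (-5)*(-5) + (-1)*(-4) = 25 + 4 = 29
Bivector part b = (-5)*(-4) - (-1)*(-5) = 20 - 5 = 15
uv = 29 + 15*e12


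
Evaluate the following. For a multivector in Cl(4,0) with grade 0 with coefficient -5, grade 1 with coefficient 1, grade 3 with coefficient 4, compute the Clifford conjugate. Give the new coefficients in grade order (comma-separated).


Clifford conjugate sign for grade k: (-1)^(k(k+1)/2)
Grade 0: (-1)^(0*1/2) = (-1)^0 = 1, coeff -5 -> -5
Grade 1: (-1)^(1*2/2) = (-1)^1 = -1, coeff 1 -> -1
Grade 3: (-1)^(3*4/2) = (-1)^6 = 1, coeff 4 -> 4
Conjugated coefficients: -5, -1, 4


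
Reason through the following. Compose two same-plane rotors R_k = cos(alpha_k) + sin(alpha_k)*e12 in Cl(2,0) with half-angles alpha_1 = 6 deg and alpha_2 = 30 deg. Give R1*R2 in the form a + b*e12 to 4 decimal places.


Same-plane rotors commute and their half-angles add:
R1*R2 = cos(a1 + a2) + sin(a1 + a2)*e12.
a1 + a2 = 6 + 30 = 36 deg
cos(36 deg) = 0.8090
sin(36 deg) = 0.5878
R1*R2 = 0.8090 + 0.5878*e12


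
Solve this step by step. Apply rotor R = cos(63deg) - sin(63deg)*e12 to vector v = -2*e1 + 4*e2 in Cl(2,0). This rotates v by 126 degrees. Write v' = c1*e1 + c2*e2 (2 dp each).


Rotor R = cos(63deg) - sin(63deg)*e12
Rotation angle theta = 2 * 63 = 126 degrees
v' = R*v*~R rotates v by theta.
cos(126deg) = -0.5878, sin(126deg) = 0.8090
v'_1 = -2*cos(126deg) - 4*sin(126deg)
= -2*(-0.5878) - 4*0.8090
= -2.06
v'_2 = -2*sin(126deg) + 4*cos(126deg)
= -2*0.8090 + 4*(-0.5878)
= -3.97
v' = -2.06*e1 - 3.97*e2


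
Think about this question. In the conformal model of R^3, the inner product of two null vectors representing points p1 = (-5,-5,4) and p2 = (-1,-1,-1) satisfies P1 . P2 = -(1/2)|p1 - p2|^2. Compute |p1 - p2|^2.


p1 - p2 = (-4, -4, 5)
|p1 - p2|^2 = (-4)^2 + (-4)^2 + 5^2
= 16 + 16 + 25
= 57


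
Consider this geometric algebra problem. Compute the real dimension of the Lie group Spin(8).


Spin(n) double-covers SO(n); both have Lie algebra so(n) of dimension n(n-1)/2.
n = 8
n(n-1) = 8 * 7 = 56
dim Spin(8) = 56/2 = 28


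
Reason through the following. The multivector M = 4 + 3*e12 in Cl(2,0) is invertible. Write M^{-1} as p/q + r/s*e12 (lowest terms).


M = 4 + 3*e12, where e12^2 = -1.
Since M commutes with its reverse ~M = a - b*e12, M * ~M = a^2 - b^2*e12^2 = a^2 + b^2.
So M^{-1} = ~M / (a^2 + b^2) = (a - b*e12)/(a^2 + b^2).
a^2 + b^2 = 16 + 9 = 25
Scalar part = 4/25 = 4/25
Bivector coeff = -3/25 = -3/25
M^{-1} = 4/25 - 3/25*e12


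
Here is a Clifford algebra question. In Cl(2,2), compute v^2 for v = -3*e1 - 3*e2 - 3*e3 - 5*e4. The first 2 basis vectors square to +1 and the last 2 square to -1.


v^2 = sum of c_i^2 * e_i^2
Positive signature terms (e_i^2 = +1): (-3)^2 + (-3)^2 = 18
Negative signature terms (e_j^2 = -1): (-3)^2 + (-5)^2 = 34
v^2 = 18 - 34 = -16


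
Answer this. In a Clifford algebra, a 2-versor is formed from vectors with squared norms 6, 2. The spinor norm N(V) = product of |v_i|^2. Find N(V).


Spinor norm N(V) = |v1|^2 * |v2|^2 * ... * |v2|^2
= 6 * 2
Running product: 6, 12
N(V) = 12


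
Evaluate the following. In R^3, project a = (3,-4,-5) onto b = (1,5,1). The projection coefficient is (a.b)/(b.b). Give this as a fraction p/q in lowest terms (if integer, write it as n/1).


Projection coefficient = (a . b) / (b . b)
a . b = 3*1 + (-4)*5 + (-5)*1
= 3 + (-20) + (-5) = -22
b . b = 1^2 + 5^2 + 1^2
= 1 + 25 + 1 = 27
Coefficient = -22/27
In lowest terms: -22/27


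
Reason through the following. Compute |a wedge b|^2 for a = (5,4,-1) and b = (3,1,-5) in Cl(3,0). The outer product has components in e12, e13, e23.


a wedge b = (a1*b2 - a2*b1)*e12 + (a1*b3 - a3*b1)*e13 + (a2*b3 - a3*b2)*e23
e12 coeff: 5*1 - 4*3 = 5 - 12 = -7
e13 coeff: 5*(-5) - (-1)*3 = -25 - (-3) = -22
e23 coeff: 4*(-5) - (-1)*1 = -20 - (-1) = -19
|a wedge b|^2 = (-7)^2 + (-22)^2 + (-19)^2
= 49 + 484 + 361
= 894


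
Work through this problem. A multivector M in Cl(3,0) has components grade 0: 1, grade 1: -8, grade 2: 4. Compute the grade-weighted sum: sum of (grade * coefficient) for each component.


Grade-weighted sum = sum of grade_k * coefficient_k
0*1 = 0
1*(-8) = -8
2*4 = 8
Total = 0 + (-8) + 8 = 0


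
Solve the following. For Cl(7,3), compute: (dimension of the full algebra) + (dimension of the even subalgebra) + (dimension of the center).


n = 7 + 3 = 10
Total dim = 2^10 = 1024
Even subalgebra dim = 2^9 = 512
n is even, so center dim = 1
Sum = 1024 + 512 + 1 = 1537


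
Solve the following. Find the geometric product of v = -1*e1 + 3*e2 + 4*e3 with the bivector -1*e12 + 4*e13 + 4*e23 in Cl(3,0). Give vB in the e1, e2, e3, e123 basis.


vB has grade-1 (vector) and grade-3 (trivector) parts: vB = (v _| B) + (v ^ B).
Vector part <vB>_1:
  e1: -v2*b12 - v3*b13 = -(3)*(-1) - (4)*(4) = -13
  e2: v1*b12 - v3*b23 = (-1)*(-1) - (4)*(4) = -15
  e3: v1*b13 + v2*b23 = (-1)*(4) + (3)*(4) = 8
Trivector part <vB>_3:
  e123: v1*b23 - v2*b13 + v3*b12 = (-1)*(4) - (3)*(4) + (4)*(-1) = -20
vB = -13*e1 - 15*e2 + 8*e3 - 20*e123


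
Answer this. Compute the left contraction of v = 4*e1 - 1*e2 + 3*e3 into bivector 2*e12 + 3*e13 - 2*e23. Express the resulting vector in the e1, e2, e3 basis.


Left contraction v _| B = <vB>_1 (grade-1 part of the geometric product vB).
Using e1_|e12 = e2, e2_|e12 = -e1, e1_|e13 = e3, e3_|e13 = -e1, e2_|e23 = e3, e3_|e23 = -e2:
e1 coeff: -v2*b12 - v3*b13 = -(-1)*(2) - (3)*(3) = -7
e2 coeff: v1*b12 - v3*b23 = (4)*(2) - (3)*(-2) = 14
e3 coeff: v1*b13 + v2*b23 = (4)*(3) + (-1)*(-2) = 14
v _| B = -7*e1 + 14*e2 + 14*e3


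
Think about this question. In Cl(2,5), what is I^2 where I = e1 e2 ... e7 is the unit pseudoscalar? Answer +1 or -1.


The pseudoscalar I = e1...e_n (product of all n generators) of Cl(p,q) satisfies I^2 = (-1)^(q + n(n-1)/2).
p = 2, q = 5, n = p + q = 7
n(n-1)/2 = 7 * 6 / 2 = 21
Exponent = q + n(n-1)/2 = 5 + 21 = 26
I^2 = (-1)^26 = +1


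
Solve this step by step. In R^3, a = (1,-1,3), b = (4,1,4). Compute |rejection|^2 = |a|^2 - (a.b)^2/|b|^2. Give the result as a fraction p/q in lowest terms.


|a|^2 = 1^2 + (-1)^2 + 3^2 = 11
|b|^2 = 4^2 + 1^2 + 4^2 = 33
a . b = 1*4 + (-1)*1 + 3*4 = 15
(a.b)^2 = 15^2 = 225
|rej|^2 = 11 - 225/33
= (363 - 225)/33
= 138/33
In lowest terms: 46/11


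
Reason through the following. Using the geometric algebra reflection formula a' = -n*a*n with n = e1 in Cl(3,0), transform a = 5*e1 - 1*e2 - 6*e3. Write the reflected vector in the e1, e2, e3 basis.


Reflection formula: a' = -n*a*n, with n = e1 (unit vector, n^2 = 1).
For reflection through hyperplane perp to e1:
The component along e1 flips sign, others stay.
a = (5, -1, -6)
a' = (-5, -1, -6)
a' = -5*e1 - 1*e2 - 6*e3


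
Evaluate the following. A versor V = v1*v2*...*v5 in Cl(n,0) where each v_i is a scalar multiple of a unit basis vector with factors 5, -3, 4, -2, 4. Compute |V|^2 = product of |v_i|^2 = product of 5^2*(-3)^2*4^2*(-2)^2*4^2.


Each vector v_i has |v_i|^2 = s_i^2
Squared scales: 5^2 = 25, (-3)^2 = 9, 4^2 = 16, (-2)^2 = 4, 4^2 = 16
|V|^2 = 25 * 9 * 16 * 4 * 16
= 230400


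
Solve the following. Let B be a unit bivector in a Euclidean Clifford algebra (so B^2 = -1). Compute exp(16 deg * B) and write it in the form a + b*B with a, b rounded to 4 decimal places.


For a unit bivector B with B^2 = -1, the exponential series gives
e^(theta*B) = cos(theta) + sin(theta)*B (the GA analogue of Euler's formula).
theta = 16 degrees = 0.279253 rad
cos(16 deg) = 0.9613
sin(16 deg) = 0.2756
exp(theta*B) = 0.9613 + 0.2756*B


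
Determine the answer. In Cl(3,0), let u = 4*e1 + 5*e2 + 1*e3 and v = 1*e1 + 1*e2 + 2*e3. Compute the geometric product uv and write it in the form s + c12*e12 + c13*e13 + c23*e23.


In Cl(3,0): e_i^2 = 1, e_ie_j = -e_je_i for i != j.
Scalar part = u . v = 4*1 + 5*1 + 1*2
= 4 + 5 + 2 = 11
e12 coeff = 4*1 - 5*1 = 4 - 5 = -1
e13 coeff = 4*2 - 1*1 = 8 - 1 = 7
e23 coeff = 5*2 - 1*1 = 10 - 1 = 9
uv = 11 - 1*e12 + 7*e13 + 9*e23


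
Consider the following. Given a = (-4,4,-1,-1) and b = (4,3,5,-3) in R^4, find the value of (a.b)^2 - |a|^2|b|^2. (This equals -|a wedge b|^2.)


a . b = (-4)*4 + 4*3 + (-1)*5 + (-1)*(-3)
= -16 + 12 + (-5) + 3 = -6
|a|^2 = (-4)^2 + 4^2 + (-1)^2 + (-1)^2 = 34
|b|^2 = 4^2 + 3^2 + 5^2 + (-3)^2 = 59
(a.b)^2 = (-6)^2 = 36
|a|^2 * |b|^2 = 34 * 59 = 2006
Result = 36 - 2006 = -1970


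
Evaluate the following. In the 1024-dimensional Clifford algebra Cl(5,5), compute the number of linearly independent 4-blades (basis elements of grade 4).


Number of grade-k basis blades in Cl(p,q) with n = p + q is C(n, k).
n = 5 + 5 = 10
C(10, 4) = 10! / (4! * 6!)
= 3628800 / (24 * 720)
= 210


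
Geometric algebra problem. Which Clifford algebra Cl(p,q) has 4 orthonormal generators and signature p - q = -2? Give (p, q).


We need p + q = 4 and p - q = -2.
Adding: 2p = 4 + (-2) = 2, so p = 1.
Then q = 4 - 1 = 3.
(p, q) = (1, 3)


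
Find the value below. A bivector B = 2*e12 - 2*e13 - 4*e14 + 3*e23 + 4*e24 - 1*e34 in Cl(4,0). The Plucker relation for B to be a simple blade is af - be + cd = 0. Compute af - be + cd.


Plucker relation: af - be + cd
a*f = 2*(-1) = -2
b*e = (-2)*4 = -8
c*d = (-4)*3 = -12
af - be + cd = -2 - (-8) + (-12)
= -6


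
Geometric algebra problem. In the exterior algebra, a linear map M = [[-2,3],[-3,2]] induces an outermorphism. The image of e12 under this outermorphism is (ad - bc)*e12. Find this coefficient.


The outermorphism of a linear map f sends e1^e2 to f(e1)^f(e2).
f(e1) = -2*e1 - 3*e2
f(e2) = 3*e1 + 2*e2
f(e1) ^ f(e2) = (-2*e1 - 3*e2) ^ (3*e1 + 2*e2)
= (-2)*2*e12 + (-3)*3*e21
= (-4 - (-9))*e12
= 5*e12
Coefficient = 5


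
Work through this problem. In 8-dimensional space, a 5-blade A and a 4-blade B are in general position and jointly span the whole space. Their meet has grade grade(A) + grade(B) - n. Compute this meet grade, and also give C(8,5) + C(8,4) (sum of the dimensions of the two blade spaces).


Meet grade = grade(A) + grade(B) - n
= 5 + 4 - 8 = 1
C(8,5) = 56
C(8,4) = 70
dim_A + dim_B = 56 + 70 = 126


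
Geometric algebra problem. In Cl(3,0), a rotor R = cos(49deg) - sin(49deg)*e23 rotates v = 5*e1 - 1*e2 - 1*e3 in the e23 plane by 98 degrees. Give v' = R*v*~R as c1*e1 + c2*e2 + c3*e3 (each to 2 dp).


Rotor R = cos(49deg) - sin(49deg)*e23
Rotation angle theta = 2 * 49 = 98 degrees in the e23 plane (e2 -> e3).
The component perpendicular to the plane (e1) is invariant: v'_1 = v1 = 5.00
cos(98deg) = -0.1392, sin(98deg) = 0.9903
v'_2 = v2*cos(theta) - v3*sin(theta) = -1*(-0.1392) - (-1)*0.9903 = 1.13
v'_3 = v2*sin(theta) + v3*cos(theta) = -1*0.9903 + (-1)*(-0.1392) = -0.85
v' = 5.00*e1 + 1.13*e2 - 0.85*e3


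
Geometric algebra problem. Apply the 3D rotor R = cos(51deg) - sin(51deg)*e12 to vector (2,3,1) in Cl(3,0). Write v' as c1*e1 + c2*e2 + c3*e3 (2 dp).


Rotor R = cos(51deg) - sin(51deg)*e12
Rotation angle theta = 2 * 51 = 102 degrees in the e12 plane (e1 -> e2).
The component perpendicular to the plane (e3) is invariant: v'_3 = v3 = 1.00
cos(102deg) = -0.2079, sin(102deg) = 0.9781
v'_1 = v1*cos(theta) - v2*sin(theta) = 2*(-0.2079) - 3*0.9781 = -3.35
v'_2 = v1*sin(theta) + v2*cos(theta) = 2*0.9781 + 3*(-0.2079) = 1.33
v' = -3.35*e1 + 1.33*e2 + 1.00*e3


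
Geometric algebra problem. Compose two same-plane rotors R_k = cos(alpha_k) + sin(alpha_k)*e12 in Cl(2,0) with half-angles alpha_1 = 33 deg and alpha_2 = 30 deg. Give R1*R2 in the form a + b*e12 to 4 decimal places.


Same-plane rotors commute and their half-angles add:
R1*R2 = cos(a1 + a2) + sin(a1 + a2)*e12.
a1 + a2 = 33 + 30 = 63 deg
cos(63 deg) = 0.4540
sin(63 deg) = 0.8910
R1*R2 = 0.4540 + 0.8910*e12


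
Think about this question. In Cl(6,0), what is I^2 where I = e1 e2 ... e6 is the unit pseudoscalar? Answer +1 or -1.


The pseudoscalar I = e1...e_n (product of all n generators) of Cl(p,q) satisfies I^2 = (-1)^(q + n(n-1)/2).
p = 6, q = 0, n = p + q = 6
n(n-1)/2 = 6 * 5 / 2 = 15
Exponent = q + n(n-1)/2 = 0 + 15 = 15
I^2 = (-1)^15 = -1


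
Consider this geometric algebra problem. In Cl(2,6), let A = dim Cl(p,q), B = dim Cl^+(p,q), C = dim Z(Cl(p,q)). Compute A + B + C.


n = 2 + 6 = 8
Total dim = 2^8 = 256
Even subalgebra dim = 2^7 = 128
n is even, so center dim = 1
Sum = 256 + 128 + 1 = 385


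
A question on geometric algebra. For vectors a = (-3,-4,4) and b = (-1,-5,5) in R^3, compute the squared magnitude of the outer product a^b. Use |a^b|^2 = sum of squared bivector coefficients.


a wedge b = (a1*b2 - a2*b1)*e12 + (a1*b3 - a3*b1)*e13 + (a2*b3 - a3*b2)*e23
e12 coeff: (-3)*(-5) - (-4)*(-1) = 15 - 4 = 11
e13 coeff: (-3)*5 - 4*(-1) = -15 - (-4) = -11
e23 coeff: (-4)*5 - 4*(-5) = -20 - (-20) = 0
|a wedge b|^2 = 11^2 + (-11)^2 + 0^2
= 121 + 121 + 0
= 242


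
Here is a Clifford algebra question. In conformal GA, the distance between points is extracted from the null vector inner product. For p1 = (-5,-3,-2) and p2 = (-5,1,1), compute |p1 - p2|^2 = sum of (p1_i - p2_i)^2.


p1 - p2 = (0, -4, -3)
|p1 - p2|^2 = 0^2 + (-4)^2 + (-3)^2
= 0 + 16 + 9
= 25


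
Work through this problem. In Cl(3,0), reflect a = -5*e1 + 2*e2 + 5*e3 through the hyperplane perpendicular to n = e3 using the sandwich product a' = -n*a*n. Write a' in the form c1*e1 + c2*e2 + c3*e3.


Reflection formula: a' = -n*a*n, with n = e3 (unit vector, n^2 = 1).
For reflection through hyperplane perp to e3:
The component along e3 flips sign, others stay.
a = (-5, 2, 5)
a' = (-5, 2, -5)
a' = -5*e1 + 2*e2 - 5*e3


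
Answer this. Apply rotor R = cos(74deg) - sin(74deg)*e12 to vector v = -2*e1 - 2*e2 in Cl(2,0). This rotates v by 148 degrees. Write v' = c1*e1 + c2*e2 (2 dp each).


Rotor R = cos(74deg) - sin(74deg)*e12
Rotation angle theta = 2 * 74 = 148 degrees
v' = R*v*~R rotates v by theta.
cos(148deg) = -0.8480, sin(148deg) = 0.5299
v'_1 = -2*cos(148deg) - (-2)*sin(148deg)
= -2*(-0.8480) - (-2)*0.5299
= 2.76
v'_2 = -2*sin(148deg) + (-2)*cos(148deg)
= -2*0.5299 + (-2)*(-0.8480)
= 0.64
v' = 2.76*e1 + 0.64*e2


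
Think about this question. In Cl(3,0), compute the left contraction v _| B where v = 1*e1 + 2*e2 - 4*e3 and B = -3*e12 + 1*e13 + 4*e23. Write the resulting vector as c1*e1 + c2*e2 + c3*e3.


Left contraction v _| B = <vB>_1 (grade-1 part of the geometric product vB).
Using e1_|e12 = e2, e2_|e12 = -e1, e1_|e13 = e3, e3_|e13 = -e1, e2_|e23 = e3, e3_|e23 = -e2:
e1 coeff: -v2*b12 - v3*b13 = -(2)*(-3) - (-4)*(1) = 10
e2 coeff: v1*b12 - v3*b23 = (1)*(-3) - (-4)*(4) = 13
e3 coeff: v1*b13 + v2*b23 = (1)*(1) + (2)*(4) = 9
v _| B = 10*e1 + 13*e2 + 9*e3
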